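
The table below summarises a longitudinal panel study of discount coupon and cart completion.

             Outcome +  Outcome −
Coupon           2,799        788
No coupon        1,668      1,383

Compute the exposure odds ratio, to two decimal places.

2.95

Cells: a = 2799, b = 788, c = 1668, d = 1383.
OR = (a·d)/(b·c) = (2799 × 1383) / (788 × 1668) = 3871017 / 1314384 = 2.94512
The odds of cart completion are about 2.95 times as high in the coupon group.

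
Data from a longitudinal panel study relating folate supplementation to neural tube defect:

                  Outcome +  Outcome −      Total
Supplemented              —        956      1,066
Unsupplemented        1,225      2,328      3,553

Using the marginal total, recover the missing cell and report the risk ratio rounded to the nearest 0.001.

0.299

The missing cell is in the exposed row: 1066 − 956 = 110.
So a = 110, b = 956, c = 1225, d = 2328.
RR = [a/(a+b)] / [c/(c+d)] = (110/1066) / (1225/3553) = 0.10319/0.34478 = 0.29929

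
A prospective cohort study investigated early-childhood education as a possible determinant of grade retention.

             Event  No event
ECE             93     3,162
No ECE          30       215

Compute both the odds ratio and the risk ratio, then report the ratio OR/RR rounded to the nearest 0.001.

Cells: a = 93, b = 3162, c = 30, d = 215.
OR = (93·215)/(3162·30) = 19995/94860 = 0.21078
Risk in exposed = 93/3255 = 0.02857; risk in unexposed = 30/245 = 0.12245; RR = 0.23333
OR/RR = 0.21078 / 0.23333 = 0.90336
The outcome is not rare, so the OR lies further from 1 than the RR.

0.903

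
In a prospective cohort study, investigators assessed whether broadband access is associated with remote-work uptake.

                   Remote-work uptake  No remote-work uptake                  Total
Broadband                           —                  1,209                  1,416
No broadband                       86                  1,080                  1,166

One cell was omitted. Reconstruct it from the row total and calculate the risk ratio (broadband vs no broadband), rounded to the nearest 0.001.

The missing cell is in the exposed row: 1416 − 1209 = 207.
So a = 207, b = 1209, c = 86, d = 1080.
RR = [a/(a+b)] / [c/(c+d)] = (207/1416) / (86/1166) = 0.14619/0.07376 = 1.98202

1.982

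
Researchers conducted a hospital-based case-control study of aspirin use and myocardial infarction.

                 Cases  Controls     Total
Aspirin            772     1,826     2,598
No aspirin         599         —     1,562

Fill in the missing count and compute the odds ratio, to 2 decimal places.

0.68

The missing cell is in the unexposed row: 1562 − 599 = 963.
So a = 772, b = 1826, c = 599, d = 963.
OR = (a·d)/(b·c) = (772 × 963) / (1826 × 599) = 743436 / 1093774 = 0.67970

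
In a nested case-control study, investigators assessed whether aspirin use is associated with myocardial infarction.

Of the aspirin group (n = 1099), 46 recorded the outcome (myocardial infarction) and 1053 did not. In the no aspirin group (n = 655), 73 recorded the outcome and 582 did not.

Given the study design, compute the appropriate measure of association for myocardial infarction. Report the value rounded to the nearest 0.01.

From the description: a = 46, b = 1053, c = 73, d = 582.
This is a nested case-control study: participants were sampled on outcome status, so risks in the source population cannot be estimated directly — relative risk is not valid here. The odds ratio is the appropriate measure.
OR = (a·d)/(b·c) = (46 × 582) / (1053 × 73) = 26772 / 76869 = 0.34828

0.35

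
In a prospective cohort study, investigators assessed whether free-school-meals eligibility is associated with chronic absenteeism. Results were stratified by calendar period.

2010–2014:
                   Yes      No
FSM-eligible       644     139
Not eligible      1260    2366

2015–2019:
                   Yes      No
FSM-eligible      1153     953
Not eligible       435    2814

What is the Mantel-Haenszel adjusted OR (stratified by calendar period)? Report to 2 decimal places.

8.12

OR_MH = Σ(aᵢdᵢ/nᵢ) / Σ(bᵢcᵢ/nᵢ), where nᵢ is the stratum total.
Stratum 1 (2010–2014): n = 4409; a·d/n = 644·2366/4409 = 345.5895; b·c/n = 139·1260/4409 = 39.7233
Stratum 2 (2015–2019): n = 5355; a·d/n = 1153·2814/5355 = 605.8902; b·c/n = 953·435/5355 = 77.4146
OR_MH = (345.5895 + 605.8902) / (39.7233 + 77.4146) = 951.4797 / 117.1379 = 8.12273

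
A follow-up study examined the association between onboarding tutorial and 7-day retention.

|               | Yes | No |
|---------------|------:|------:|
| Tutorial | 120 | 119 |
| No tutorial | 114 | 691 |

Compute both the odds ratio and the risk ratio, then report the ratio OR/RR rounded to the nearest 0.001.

1.724

Cells: a = 120, b = 119, c = 114, d = 691.
OR = (120·691)/(119·114) = 82920/13566 = 6.11234
Risk in exposed = 120/239 = 0.50209; risk in unexposed = 114/805 = 0.14161; RR = 3.54547
OR/RR = 6.11234 / 3.54547 = 1.72398
The outcome is not rare, so the OR lies further from 1 than the RR.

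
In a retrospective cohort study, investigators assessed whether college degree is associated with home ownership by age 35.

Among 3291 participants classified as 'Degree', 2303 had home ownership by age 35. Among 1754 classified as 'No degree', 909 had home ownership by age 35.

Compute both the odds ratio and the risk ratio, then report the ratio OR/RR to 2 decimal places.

1.60

From the description: a = 2303, b = 988, c = 909, d = 845.
OR = (2303·845)/(988·909) = 1946035/898092 = 2.16685
Risk in exposed = 2303/3291 = 0.69979; risk in unexposed = 909/1754 = 0.51824; RR = 1.35030
OR/RR = 2.16685 / 1.35030 = 1.60472
The outcome is not rare, so the OR lies further from 1 than the RR.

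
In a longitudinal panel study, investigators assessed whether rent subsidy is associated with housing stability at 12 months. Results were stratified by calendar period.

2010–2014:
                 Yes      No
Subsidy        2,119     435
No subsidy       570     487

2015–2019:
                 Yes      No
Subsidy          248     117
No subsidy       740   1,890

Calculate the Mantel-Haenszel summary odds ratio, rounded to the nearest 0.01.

4.53

OR_MH = Σ(aᵢdᵢ/nᵢ) / Σ(bᵢcᵢ/nᵢ), where nᵢ is the stratum total.
Stratum 1 (2010–2014): n = 3611; a·d/n = 2119·487/3611 = 285.7804; b·c/n = 435·570/3611 = 68.6652
Stratum 2 (2015–2019): n = 2995; a·d/n = 248·1890/2995 = 156.5008; b·c/n = 117·740/2995 = 28.9082
OR_MH = (285.7804 + 156.5008) / (68.6652 + 28.9082) = 442.2812 / 97.5734 = 4.53281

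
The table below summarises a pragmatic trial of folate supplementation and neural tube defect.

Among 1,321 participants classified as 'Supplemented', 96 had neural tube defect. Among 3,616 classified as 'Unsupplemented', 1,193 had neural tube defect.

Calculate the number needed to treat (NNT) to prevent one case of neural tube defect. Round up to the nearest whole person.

Risk in treated group = 96/1321 = 0.07267; risk in control = 1193/3616 = 0.32992.
Absolute risk reduction = 0.32992 − 0.07267 = 0.25725
NNT = 1 / ARR = 1 / 0.25725 = 3.887 → round up → 4

4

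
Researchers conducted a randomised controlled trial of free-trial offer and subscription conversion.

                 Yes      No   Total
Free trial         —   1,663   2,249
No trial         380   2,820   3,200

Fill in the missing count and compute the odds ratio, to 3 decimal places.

The missing cell is in the exposed row: 2249 − 1663 = 586.
So a = 586, b = 1663, c = 380, d = 2820.
OR = (a·d)/(b·c) = (586 × 2820) / (1663 × 380) = 1652520 / 631940 = 2.61500

2.615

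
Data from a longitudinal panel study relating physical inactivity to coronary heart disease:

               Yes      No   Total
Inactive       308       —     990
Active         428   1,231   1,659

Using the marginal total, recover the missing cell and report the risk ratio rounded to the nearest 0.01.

1.21

The missing cell is in the exposed row: 990 − 308 = 682.
So a = 308, b = 682, c = 428, d = 1231.
RR = [a/(a+b)] / [c/(c+d)] = (308/990) / (428/1659) = 0.31111/0.25799 = 1.20592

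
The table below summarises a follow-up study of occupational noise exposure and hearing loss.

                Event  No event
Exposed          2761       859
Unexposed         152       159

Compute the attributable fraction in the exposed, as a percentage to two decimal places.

Cells: a = 2761, b = 859, c = 152, d = 159.
Risk in exposed = 2761/3620 = 0.76271; risk in unexposed = 152/311 = 0.48875.
RR = 0.76271/0.48875 = 1.56054
AR% = (RR − 1)/RR × 100 = (1.56054 − 1)/1.56054 × 100 = 35.9196%

35.92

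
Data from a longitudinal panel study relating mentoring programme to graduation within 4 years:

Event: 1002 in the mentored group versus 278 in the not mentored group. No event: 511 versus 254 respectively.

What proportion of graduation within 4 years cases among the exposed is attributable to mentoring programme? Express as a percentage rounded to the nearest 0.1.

From the description: a = 1002, b = 511, c = 278, d = 254.
Risk in exposed = 1002/1513 = 0.66226; risk in unexposed = 278/532 = 0.52256.
RR = 0.66226/0.52256 = 1.26735
AR% = (RR − 1)/RR × 100 = (1.26735 − 1)/1.26735 × 100 = 21.0950%

21.1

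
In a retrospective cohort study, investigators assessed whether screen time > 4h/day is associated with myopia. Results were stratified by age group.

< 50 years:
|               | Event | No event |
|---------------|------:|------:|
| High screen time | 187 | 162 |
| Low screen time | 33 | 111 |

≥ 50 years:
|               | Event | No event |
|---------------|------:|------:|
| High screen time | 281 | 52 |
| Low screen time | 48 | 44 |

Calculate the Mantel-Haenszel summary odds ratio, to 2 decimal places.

4.26

OR_MH = Σ(aᵢdᵢ/nᵢ) / Σ(bᵢcᵢ/nᵢ), where nᵢ is the stratum total.
Stratum 1 (< 50 years): n = 493; a·d/n = 187·111/493 = 42.1034; b·c/n = 162·33/493 = 10.8438
Stratum 2 (≥ 50 years): n = 425; a·d/n = 281·44/425 = 29.0918; b·c/n = 52·48/425 = 5.8729
OR_MH = (42.1034 + 29.0918) / (10.8438 + 5.8729) = 71.1952 / 16.7168 = 4.25891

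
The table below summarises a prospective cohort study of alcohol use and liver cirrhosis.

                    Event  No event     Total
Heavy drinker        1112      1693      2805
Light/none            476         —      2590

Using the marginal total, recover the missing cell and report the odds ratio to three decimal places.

2.917

The missing cell is in the unexposed row: 2590 − 476 = 2114.
So a = 1112, b = 1693, c = 476, d = 2114.
OR = (a·d)/(b·c) = (1112 × 2114) / (1693 × 476) = 2350768 / 805868 = 2.91706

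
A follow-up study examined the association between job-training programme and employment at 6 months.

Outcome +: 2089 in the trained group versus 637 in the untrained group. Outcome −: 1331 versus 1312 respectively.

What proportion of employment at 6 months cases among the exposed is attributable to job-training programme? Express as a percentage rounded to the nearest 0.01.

From the description: a = 2089, b = 1331, c = 637, d = 1312.
Risk in exposed = 2089/3420 = 0.61082; risk in unexposed = 637/1949 = 0.32683.
RR = 0.61082/0.32683 = 1.86889
AR% = (RR − 1)/RR × 100 = (1.86889 − 1)/1.86889 × 100 = 46.4924%

46.49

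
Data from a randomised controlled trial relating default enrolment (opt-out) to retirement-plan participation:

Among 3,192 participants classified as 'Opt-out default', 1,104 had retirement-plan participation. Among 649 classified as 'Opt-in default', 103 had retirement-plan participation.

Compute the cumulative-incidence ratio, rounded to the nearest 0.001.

From the description: a = 1104, b = 2088, c = 103, d = 546.
Risk in exposed = 1104/3192 = 0.34586; risk in unexposed = 103/649 = 0.15871.
RR = 0.34586 / 0.15871 = 2.17928
The risk among the exposed is 2.18 times that among the unexposed.

2.179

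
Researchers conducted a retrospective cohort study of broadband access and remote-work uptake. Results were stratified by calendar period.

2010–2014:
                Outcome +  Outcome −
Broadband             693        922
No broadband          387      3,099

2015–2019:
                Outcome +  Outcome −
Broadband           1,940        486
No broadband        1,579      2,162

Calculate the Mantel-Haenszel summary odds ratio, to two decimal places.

OR_MH = Σ(aᵢdᵢ/nᵢ) / Σ(bᵢcᵢ/nᵢ), where nᵢ is the stratum total.
Stratum 1 (2010–2014): n = 5101; a·d/n = 693·3099/5101 = 421.0169; b·c/n = 922·387/5101 = 69.9498
Stratum 2 (2015–2019): n = 6167; a·d/n = 1940·2162/6167 = 680.1168; b·c/n = 486·1579/6167 = 124.4355
OR_MH = (421.0169 + 680.1168) / (69.9498 + 124.4355) = 1101.1336 / 194.3854 = 5.66469

5.66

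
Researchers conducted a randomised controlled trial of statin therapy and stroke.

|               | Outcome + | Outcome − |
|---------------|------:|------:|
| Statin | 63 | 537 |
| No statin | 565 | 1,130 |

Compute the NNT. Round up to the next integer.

5

Risk in treated group = 63/600 = 0.10500; risk in control = 565/1695 = 0.33333.
Absolute risk reduction = 0.33333 − 0.10500 = 0.22833
NNT = 1 / ARR = 1 / 0.22833 = 4.380 → round up → 5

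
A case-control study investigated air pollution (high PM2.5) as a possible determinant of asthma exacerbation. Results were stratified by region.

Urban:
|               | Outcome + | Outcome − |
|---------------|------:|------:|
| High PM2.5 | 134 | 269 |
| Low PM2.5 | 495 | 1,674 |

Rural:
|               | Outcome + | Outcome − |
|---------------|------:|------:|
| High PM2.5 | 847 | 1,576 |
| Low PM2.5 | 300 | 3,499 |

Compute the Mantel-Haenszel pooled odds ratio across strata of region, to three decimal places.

4.411

OR_MH = Σ(aᵢdᵢ/nᵢ) / Σ(bᵢcᵢ/nᵢ), where nᵢ is the stratum total.
Stratum 1 (Urban): n = 2572; a·d/n = 134·1674/2572 = 87.2146; b·c/n = 269·495/2572 = 51.7710
Stratum 2 (Rural): n = 6222; a·d/n = 847·3499/6222 = 476.3184; b·c/n = 1576·300/6222 = 75.9884
OR_MH = (87.2146 + 476.3184) / (51.7710 + 75.9884) = 563.5330 / 127.7594 = 4.41089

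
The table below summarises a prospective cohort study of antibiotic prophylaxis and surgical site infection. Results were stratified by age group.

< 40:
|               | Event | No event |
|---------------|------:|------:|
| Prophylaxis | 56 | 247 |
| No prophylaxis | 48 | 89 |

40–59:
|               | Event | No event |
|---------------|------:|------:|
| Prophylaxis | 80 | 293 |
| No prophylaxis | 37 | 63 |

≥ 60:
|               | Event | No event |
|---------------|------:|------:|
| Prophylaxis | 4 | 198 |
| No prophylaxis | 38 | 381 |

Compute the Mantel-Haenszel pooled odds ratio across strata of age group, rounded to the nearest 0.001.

OR_MH = Σ(aᵢdᵢ/nᵢ) / Σ(bᵢcᵢ/nᵢ), where nᵢ is the stratum total.
Stratum 1 (< 40): n = 440; a·d/n = 56·89/440 = 11.3273; b·c/n = 247·48/440 = 26.9455
Stratum 2 (40–59): n = 473; a·d/n = 80·63/473 = 10.6554; b·c/n = 293·37/473 = 22.9197
Stratum 3 (≥ 60): n = 621; a·d/n = 4·381/621 = 2.4541; b·c/n = 198·38/621 = 12.1159
OR_MH = (11.3273 + 10.6554 + 2.4541) / (26.9455 + 22.9197 + 12.1159) = 24.4368 / 61.9811 = 0.39426

0.394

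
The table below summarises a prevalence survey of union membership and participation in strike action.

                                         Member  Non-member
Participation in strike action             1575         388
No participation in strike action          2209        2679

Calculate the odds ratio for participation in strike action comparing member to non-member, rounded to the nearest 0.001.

4.923

Reading the table with exposure as columns: a = 1575 (Member, case), b = 2209 (Member, non-case), c = 388 (Non-member, case), d = 2679.
OR = (a·d)/(b·c) = (1575 × 2679) / (2209 × 388) = 4219425 / 857092 = 4.92295
The odds of participation in strike action are about 4.92 times as high in the member group.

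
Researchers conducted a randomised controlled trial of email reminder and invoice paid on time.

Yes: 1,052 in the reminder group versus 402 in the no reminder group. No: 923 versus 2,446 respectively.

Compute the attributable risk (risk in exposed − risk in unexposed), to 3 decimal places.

From the description: a = 1052, b = 923, c = 402, d = 2446.
Risk in exposed = 1052/1975 = 0.532658; risk in unexposed = 402/2848 = 0.141152.
Risk difference = 0.532658 − 0.141152 = 0.391507

0.392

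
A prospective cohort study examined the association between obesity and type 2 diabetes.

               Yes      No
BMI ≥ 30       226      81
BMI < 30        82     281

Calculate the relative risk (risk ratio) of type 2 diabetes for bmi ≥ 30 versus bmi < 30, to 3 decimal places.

Cells: a = 226, b = 81, c = 82, d = 281.
Risk in exposed = 226/307 = 0.73616; risk in unexposed = 82/363 = 0.22590.
RR = 0.73616 / 0.22590 = 3.25884
The risk among the exposed is 3.26 times that among the unexposed.

3.259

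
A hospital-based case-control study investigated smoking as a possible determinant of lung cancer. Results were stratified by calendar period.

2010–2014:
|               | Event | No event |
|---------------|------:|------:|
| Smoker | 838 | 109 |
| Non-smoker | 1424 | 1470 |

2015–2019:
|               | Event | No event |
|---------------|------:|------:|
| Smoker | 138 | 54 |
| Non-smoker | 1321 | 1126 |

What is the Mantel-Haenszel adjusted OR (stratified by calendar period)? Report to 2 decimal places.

5.63

OR_MH = Σ(aᵢdᵢ/nᵢ) / Σ(bᵢcᵢ/nᵢ), where nᵢ is the stratum total.
Stratum 1 (2010–2014): n = 3841; a·d/n = 838·1470/3841 = 320.7134; b·c/n = 109·1424/3841 = 40.4103
Stratum 2 (2015–2019): n = 2639; a·d/n = 138·1126/2639 = 58.8814; b·c/n = 54·1321/2639 = 27.0307
OR_MH = (320.7134 + 58.8814) / (40.4103 + 27.0307) = 379.5948 / 67.4410 = 5.62855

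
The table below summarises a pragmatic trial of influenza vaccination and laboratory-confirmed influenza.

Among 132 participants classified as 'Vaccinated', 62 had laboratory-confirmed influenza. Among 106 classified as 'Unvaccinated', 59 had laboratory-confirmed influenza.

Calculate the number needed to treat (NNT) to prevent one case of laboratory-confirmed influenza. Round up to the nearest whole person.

Risk in treated group = 62/132 = 0.46970; risk in control = 59/106 = 0.55660.
Absolute risk reduction = 0.55660 − 0.46970 = 0.08691
NNT = 1 / ARR = 1 / 0.08691 = 11.507 → round up → 12

12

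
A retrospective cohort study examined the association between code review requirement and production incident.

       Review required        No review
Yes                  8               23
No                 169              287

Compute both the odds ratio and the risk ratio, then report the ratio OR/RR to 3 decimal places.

0.970

Reading the table with exposure as columns: a = 8 (Review required, case), b = 169 (Review required, non-case), c = 23 (No review, case), d = 287.
OR = (8·287)/(169·23) = 2296/3887 = 0.59069
Risk in exposed = 8/177 = 0.04520; risk in unexposed = 23/310 = 0.07419; RR = 0.60919
OR/RR = 0.59069 / 0.60919 = 0.96963
The outcome is rare in both groups, so OR ≈ RR (ratio near 1).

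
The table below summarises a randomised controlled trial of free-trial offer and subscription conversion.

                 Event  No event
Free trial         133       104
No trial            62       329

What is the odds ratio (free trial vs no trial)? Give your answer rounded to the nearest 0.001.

6.786

Cells: a = 133, b = 104, c = 62, d = 329.
OR = (a·d)/(b·c) = (133 × 329) / (104 × 62) = 43757 / 6448 = 6.78614
The odds of subscription conversion are about 6.79 times as high in the free trial group.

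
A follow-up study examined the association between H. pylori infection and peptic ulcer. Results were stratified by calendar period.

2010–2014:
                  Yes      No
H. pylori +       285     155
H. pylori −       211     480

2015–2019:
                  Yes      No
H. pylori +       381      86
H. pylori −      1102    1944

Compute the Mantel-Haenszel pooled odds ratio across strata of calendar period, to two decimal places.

OR_MH = Σ(aᵢdᵢ/nᵢ) / Σ(bᵢcᵢ/nᵢ), where nᵢ is the stratum total.
Stratum 1 (2010–2014): n = 1131; a·d/n = 285·480/1131 = 120.9549; b·c/n = 155·211/1131 = 28.9169
Stratum 2 (2015–2019): n = 3513; a·d/n = 381·1944/3513 = 210.8352; b·c/n = 86·1102/3513 = 26.9775
OR_MH = (120.9549 + 210.8352) / (28.9169 + 26.9775) = 331.7901 / 55.8944 = 5.93602

5.94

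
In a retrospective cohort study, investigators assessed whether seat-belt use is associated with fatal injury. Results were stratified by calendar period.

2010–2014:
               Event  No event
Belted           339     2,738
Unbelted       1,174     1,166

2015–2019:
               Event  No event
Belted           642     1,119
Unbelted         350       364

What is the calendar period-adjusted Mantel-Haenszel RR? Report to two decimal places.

0.36

RR_MH = Σ(aᵢ·n₀ᵢ/nᵢ) / Σ(cᵢ·n₁ᵢ/nᵢ), with n₁ᵢ = aᵢ+bᵢ (exposed), n₀ᵢ = cᵢ+dᵢ (unexposed), nᵢ = n₁ᵢ+n₀ᵢ.
Stratum 1 (2010–2014): n₁ = 3077, n₀ = 2340, n = 5417; a·n₀/n = 339·2340/5417 = 146.4390; c·n₁/n = 1174·3077/5417 = 666.8632
Stratum 2 (2015–2019): n₁ = 1761, n₀ = 714, n = 2475; a·n₀/n = 642·714/2475 = 185.2073; c·n₁/n = 350·1761/2475 = 249.0303
RR_MH = (146.4390 + 185.2073) / (666.8632 + 249.0303) = 331.6463 / 915.8935 = 0.36210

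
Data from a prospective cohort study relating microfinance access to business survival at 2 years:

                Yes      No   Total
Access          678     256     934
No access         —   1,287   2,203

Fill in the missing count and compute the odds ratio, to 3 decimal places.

The missing cell is in the unexposed row: 2203 − 1287 = 916.
So a = 678, b = 256, c = 916, d = 1287.
OR = (a·d)/(b·c) = (678 × 1287) / (256 × 916) = 872586 / 234496 = 3.72111

3.721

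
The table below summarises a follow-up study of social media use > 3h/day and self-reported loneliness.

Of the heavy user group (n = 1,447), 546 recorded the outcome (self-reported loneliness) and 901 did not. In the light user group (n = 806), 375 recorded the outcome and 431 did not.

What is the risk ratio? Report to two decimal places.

From the description: a = 546, b = 901, c = 375, d = 431.
Risk in exposed = 546/1447 = 0.37733; risk in unexposed = 375/806 = 0.46526.
RR = 0.37733 / 0.46526 = 0.81101
The risk is 19% lower among the exposed than among the unexposed.

0.81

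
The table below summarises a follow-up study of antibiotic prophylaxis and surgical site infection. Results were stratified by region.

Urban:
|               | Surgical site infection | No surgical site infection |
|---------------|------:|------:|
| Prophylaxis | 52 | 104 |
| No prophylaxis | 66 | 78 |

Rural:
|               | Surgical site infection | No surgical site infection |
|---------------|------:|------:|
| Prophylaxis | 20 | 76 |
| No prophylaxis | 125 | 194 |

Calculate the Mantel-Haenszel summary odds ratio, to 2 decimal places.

OR_MH = Σ(aᵢdᵢ/nᵢ) / Σ(bᵢcᵢ/nᵢ), where nᵢ is the stratum total.
Stratum 1 (Urban): n = 300; a·d/n = 52·78/300 = 13.5200; b·c/n = 104·66/300 = 22.8800
Stratum 2 (Rural): n = 415; a·d/n = 20·194/415 = 9.3494; b·c/n = 76·125/415 = 22.8916
OR_MH = (13.5200 + 9.3494) / (22.8800 + 22.8916) = 22.8694 / 45.7716 = 0.49964

0.50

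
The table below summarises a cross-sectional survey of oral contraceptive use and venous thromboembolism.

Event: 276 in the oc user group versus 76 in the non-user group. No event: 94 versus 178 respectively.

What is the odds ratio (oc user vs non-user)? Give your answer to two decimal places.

6.88

From the description: a = 276, b = 94, c = 76, d = 178.
OR = (a·d)/(b·c) = (276 × 178) / (94 × 76) = 49128 / 7144 = 6.87682
The odds of venous thromboembolism are about 6.88 times as high in the oc user group.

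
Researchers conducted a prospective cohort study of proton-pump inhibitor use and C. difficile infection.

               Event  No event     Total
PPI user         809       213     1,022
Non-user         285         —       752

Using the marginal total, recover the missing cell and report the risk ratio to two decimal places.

2.09

The missing cell is in the unexposed row: 752 − 285 = 467.
So a = 809, b = 213, c = 285, d = 467.
RR = [a/(a+b)] / [c/(c+d)] = (809/1022) / (285/752) = 0.79159/0.37899 = 2.08867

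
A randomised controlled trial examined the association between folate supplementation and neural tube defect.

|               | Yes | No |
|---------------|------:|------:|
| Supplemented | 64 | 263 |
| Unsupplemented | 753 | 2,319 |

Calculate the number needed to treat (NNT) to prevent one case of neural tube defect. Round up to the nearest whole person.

Risk in treated group = 64/327 = 0.19572; risk in control = 753/3072 = 0.24512.
Absolute risk reduction = 0.24512 − 0.19572 = 0.04940
NNT = 1 / ARR = 1 / 0.04940 = 20.244 → round up → 21

21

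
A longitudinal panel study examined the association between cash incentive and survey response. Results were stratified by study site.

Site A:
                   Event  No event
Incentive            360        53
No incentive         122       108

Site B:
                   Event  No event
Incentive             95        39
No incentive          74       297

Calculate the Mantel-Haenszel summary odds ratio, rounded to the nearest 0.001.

OR_MH = Σ(aᵢdᵢ/nᵢ) / Σ(bᵢcᵢ/nᵢ), where nᵢ is the stratum total.
Stratum 1 (Site A): n = 643; a·d/n = 360·108/643 = 60.4666; b·c/n = 53·122/643 = 10.0560
Stratum 2 (Site B): n = 505; a·d/n = 95·297/505 = 55.8713; b·c/n = 39·74/505 = 5.7149
OR_MH = (60.4666 + 55.8713) / (10.0560 + 5.7149) = 116.3379 / 15.7708 = 7.37677

7.377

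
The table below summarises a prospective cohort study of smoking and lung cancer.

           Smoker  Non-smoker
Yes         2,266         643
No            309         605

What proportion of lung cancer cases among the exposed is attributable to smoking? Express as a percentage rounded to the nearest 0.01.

Reading the table with exposure as columns: a = 2266 (Smoker, case), b = 309 (Smoker, non-case), c = 643 (Non-smoker, case), d = 605.
Risk in exposed = 2266/2575 = 0.88000; risk in unexposed = 643/1248 = 0.51522.
RR = 0.88000/0.51522 = 1.70799
AR% = (RR − 1)/RR × 100 = (1.70799 − 1)/1.70799 × 100 = 41.4518%

41.45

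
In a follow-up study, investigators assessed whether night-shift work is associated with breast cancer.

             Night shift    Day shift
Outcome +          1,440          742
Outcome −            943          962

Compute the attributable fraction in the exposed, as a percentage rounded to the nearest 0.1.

Reading the table with exposure as columns: a = 1440 (Night shift, case), b = 943 (Night shift, non-case), c = 742 (Day shift, case), d = 962.
Risk in exposed = 1440/2383 = 0.60428; risk in unexposed = 742/1704 = 0.43545.
RR = 0.60428/0.43545 = 1.38773
AR% = (RR − 1)/RR × 100 = (1.38773 − 1)/1.38773 × 100 = 27.9397%

27.9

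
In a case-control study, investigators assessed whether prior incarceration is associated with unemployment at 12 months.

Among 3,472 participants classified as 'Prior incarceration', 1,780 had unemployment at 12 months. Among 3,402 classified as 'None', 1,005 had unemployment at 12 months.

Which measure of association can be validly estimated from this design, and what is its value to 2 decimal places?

2.51

From the description: a = 1780, b = 1692, c = 1005, d = 2397.
This is a case-control study: participants were sampled on outcome status, so risks in the source population cannot be estimated directly — relative risk is not valid here. The odds ratio is the appropriate measure.
OR = (a·d)/(b·c) = (1780 × 2397) / (1692 × 1005) = 4266660 / 1700460 = 2.50912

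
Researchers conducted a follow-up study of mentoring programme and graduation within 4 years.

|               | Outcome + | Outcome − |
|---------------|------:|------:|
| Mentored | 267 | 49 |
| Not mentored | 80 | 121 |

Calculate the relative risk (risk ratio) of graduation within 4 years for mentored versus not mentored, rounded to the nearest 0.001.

2.123

Cells: a = 267, b = 49, c = 80, d = 121.
Risk in exposed = 267/316 = 0.84494; risk in unexposed = 80/201 = 0.39801.
RR = 0.84494 / 0.39801 = 2.12290
The risk among the exposed is 2.12 times that among the unexposed.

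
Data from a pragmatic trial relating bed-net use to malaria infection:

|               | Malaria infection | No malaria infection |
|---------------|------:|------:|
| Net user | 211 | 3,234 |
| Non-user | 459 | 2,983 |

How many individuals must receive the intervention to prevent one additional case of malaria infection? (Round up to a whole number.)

Risk in treated group = 211/3445 = 0.06125; risk in control = 459/3442 = 0.13335.
Absolute risk reduction = 0.13335 − 0.06125 = 0.07210
NNT = 1 / ARR = 1 / 0.07210 = 13.869 → round up → 14

14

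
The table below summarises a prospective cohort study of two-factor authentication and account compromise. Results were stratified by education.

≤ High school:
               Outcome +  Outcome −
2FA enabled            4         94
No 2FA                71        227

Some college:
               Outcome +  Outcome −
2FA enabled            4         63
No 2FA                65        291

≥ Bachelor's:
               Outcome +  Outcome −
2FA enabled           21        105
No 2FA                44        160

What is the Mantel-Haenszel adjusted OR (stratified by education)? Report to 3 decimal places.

OR_MH = Σ(aᵢdᵢ/nᵢ) / Σ(bᵢcᵢ/nᵢ), where nᵢ is the stratum total.
Stratum 1 (≤ High school): n = 396; a·d/n = 4·227/396 = 2.2929; b·c/n = 94·71/396 = 16.8535
Stratum 2 (Some college): n = 423; a·d/n = 4·291/423 = 2.7518; b·c/n = 63·65/423 = 9.6809
Stratum 3 (≥ Bachelor's): n = 330; a·d/n = 21·160/330 = 10.1818; b·c/n = 105·44/330 = 14.0000
OR_MH = (2.2929 + 2.7518 + 10.1818) / (16.8535 + 9.6809 + 14.0000) = 15.2265 / 40.5344 = 0.37564

0.376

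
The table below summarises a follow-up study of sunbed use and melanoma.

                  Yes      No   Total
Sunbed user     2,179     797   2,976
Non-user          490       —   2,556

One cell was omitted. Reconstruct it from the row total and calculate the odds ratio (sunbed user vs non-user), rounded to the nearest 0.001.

11.527

The missing cell is in the unexposed row: 2556 − 490 = 2066.
So a = 2179, b = 797, c = 490, d = 2066.
OR = (a·d)/(b·c) = (2179 × 2066) / (797 × 490) = 4501814 / 390530 = 11.52745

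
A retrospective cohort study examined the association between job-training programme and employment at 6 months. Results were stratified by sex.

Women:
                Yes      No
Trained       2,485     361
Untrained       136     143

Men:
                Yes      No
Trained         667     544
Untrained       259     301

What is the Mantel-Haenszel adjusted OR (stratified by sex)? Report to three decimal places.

OR_MH = Σ(aᵢdᵢ/nᵢ) / Σ(bᵢcᵢ/nᵢ), where nᵢ is the stratum total.
Stratum 1 (Women): n = 3125; a·d/n = 2485·143/3125 = 113.7136; b·c/n = 361·136/3125 = 15.7107
Stratum 2 (Men): n = 1771; a·d/n = 667·301/1771 = 113.3636; b·c/n = 544·259/1771 = 79.5573
OR_MH = (113.7136 + 113.3636) / (15.7107 + 79.5573) = 227.0772 / 95.2680 = 2.38356

2.384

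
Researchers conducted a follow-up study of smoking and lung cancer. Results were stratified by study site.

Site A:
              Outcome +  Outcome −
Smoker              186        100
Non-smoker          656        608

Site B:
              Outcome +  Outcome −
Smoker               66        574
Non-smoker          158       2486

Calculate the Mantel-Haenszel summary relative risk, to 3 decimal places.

1.349

RR_MH = Σ(aᵢ·n₀ᵢ/nᵢ) / Σ(cᵢ·n₁ᵢ/nᵢ), with n₁ᵢ = aᵢ+bᵢ (exposed), n₀ᵢ = cᵢ+dᵢ (unexposed), nᵢ = n₁ᵢ+n₀ᵢ.
Stratum 1 (Site A): n₁ = 286, n₀ = 1264, n = 1550; a·n₀/n = 186·1264/1550 = 151.6800; c·n₁/n = 656·286/1550 = 121.0426
Stratum 2 (Site B): n₁ = 640, n₀ = 2644, n = 3284; a·n₀/n = 66·2644/3284 = 53.1376; c·n₁/n = 158·640/3284 = 30.7917
RR_MH = (151.6800 + 53.1376) / (121.0426 + 30.7917) = 204.8176 / 151.8343 = 1.34896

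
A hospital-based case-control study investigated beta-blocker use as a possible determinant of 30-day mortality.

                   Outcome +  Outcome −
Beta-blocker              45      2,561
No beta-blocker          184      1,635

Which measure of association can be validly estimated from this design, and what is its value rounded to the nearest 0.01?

0.16

Cells: a = 45, b = 2561, c = 184, d = 1635.
This is a hospital-based case-control study: participants were sampled on outcome status, so risks in the source population cannot be estimated directly — relative risk is not valid here. The odds ratio is the appropriate measure.
OR = (a·d)/(b·c) = (45 × 1635) / (2561 × 184) = 73575 / 471224 = 0.15614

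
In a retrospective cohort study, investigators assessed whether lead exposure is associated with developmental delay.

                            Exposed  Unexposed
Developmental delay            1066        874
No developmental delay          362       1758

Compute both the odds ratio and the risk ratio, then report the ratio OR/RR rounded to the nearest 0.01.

Reading the table with exposure as columns: a = 1066 (Exposed, case), b = 362 (Exposed, non-case), c = 874 (Unexposed, case), d = 1758.
OR = (1066·1758)/(362·874) = 1874028/316388 = 5.92320
Risk in exposed = 1066/1428 = 0.74650; risk in unexposed = 874/2632 = 0.33207; RR = 2.24804
OR/RR = 5.92320 / 2.24804 = 2.63483
The outcome is not rare, so the OR lies further from 1 than the RR.

2.63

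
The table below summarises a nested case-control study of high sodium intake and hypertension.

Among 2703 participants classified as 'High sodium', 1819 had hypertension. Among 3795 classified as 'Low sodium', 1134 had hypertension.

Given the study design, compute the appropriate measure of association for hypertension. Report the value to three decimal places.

4.829

From the description: a = 1819, b = 884, c = 1134, d = 2661.
This is a nested case-control study: participants were sampled on outcome status, so risks in the source population cannot be estimated directly — relative risk is not valid here. The odds ratio is the appropriate measure.
OR = (a·d)/(b·c) = (1819 × 2661) / (884 × 1134) = 4840359 / 1002456 = 4.82850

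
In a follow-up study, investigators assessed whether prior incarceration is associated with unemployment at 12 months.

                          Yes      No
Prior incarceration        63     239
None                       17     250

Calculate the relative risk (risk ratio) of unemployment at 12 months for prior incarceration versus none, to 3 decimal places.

Cells: a = 63, b = 239, c = 17, d = 250.
Risk in exposed = 63/302 = 0.20861; risk in unexposed = 17/267 = 0.06367.
RR = 0.20861 / 0.06367 = 3.27639
The risk among the exposed is 3.28 times that among the unexposed.

3.276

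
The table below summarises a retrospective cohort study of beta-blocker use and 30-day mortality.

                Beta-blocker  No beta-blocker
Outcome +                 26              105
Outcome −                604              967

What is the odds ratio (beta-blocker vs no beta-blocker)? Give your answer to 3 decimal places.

0.396

Reading the table with exposure as columns: a = 26 (Beta-blocker, case), b = 604 (Beta-blocker, non-case), c = 105 (No beta-blocker, case), d = 967.
OR = (a·d)/(b·c) = (26 × 967) / (604 × 105) = 25142 / 63420 = 0.39644
Exposure is associated with lower odds of 30-day mortality (OR = 0.40 < 1).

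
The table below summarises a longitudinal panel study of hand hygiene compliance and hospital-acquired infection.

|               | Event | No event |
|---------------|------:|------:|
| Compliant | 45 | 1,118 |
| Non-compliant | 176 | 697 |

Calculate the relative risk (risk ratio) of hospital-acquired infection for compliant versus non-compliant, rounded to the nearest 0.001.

Cells: a = 45, b = 1118, c = 176, d = 697.
Risk in exposed = 45/1163 = 0.03869; risk in unexposed = 176/873 = 0.20160.
RR = 0.03869 / 0.20160 = 0.19193
The risk is 81% lower among the exposed than among the unexposed.

0.192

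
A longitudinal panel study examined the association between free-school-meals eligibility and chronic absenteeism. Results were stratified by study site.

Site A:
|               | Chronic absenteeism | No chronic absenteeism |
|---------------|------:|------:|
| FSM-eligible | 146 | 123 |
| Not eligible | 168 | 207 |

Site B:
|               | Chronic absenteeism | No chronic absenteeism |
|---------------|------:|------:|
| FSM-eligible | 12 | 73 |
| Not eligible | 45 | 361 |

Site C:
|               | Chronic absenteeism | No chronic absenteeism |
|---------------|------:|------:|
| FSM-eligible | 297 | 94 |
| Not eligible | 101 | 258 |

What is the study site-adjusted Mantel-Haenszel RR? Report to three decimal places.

RR_MH = Σ(aᵢ·n₀ᵢ/nᵢ) / Σ(cᵢ·n₁ᵢ/nᵢ), with n₁ᵢ = aᵢ+bᵢ (exposed), n₀ᵢ = cᵢ+dᵢ (unexposed), nᵢ = n₁ᵢ+n₀ᵢ.
Stratum 1 (Site A): n₁ = 269, n₀ = 375, n = 644; a·n₀/n = 146·375/644 = 85.0155; c·n₁/n = 168·269/644 = 70.1739
Stratum 2 (Site B): n₁ = 85, n₀ = 406, n = 491; a·n₀/n = 12·406/491 = 9.9226; c·n₁/n = 45·85/491 = 7.7902
Stratum 3 (Site C): n₁ = 391, n₀ = 359, n = 750; a·n₀/n = 297·359/750 = 142.1640; c·n₁/n = 101·391/750 = 52.6547
RR_MH = (85.0155 + 9.9226 + 142.1640) / (70.1739 + 7.7902 + 52.6547) = 237.1021 / 130.6188 = 1.81522

1.815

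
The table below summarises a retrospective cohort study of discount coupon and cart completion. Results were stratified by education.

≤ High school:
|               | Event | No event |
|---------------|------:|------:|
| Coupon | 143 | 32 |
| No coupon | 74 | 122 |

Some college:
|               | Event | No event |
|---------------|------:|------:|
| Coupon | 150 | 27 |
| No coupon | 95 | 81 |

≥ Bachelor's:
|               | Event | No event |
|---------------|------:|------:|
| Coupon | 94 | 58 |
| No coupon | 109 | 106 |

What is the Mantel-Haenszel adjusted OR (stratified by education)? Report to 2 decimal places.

OR_MH = Σ(aᵢdᵢ/nᵢ) / Σ(bᵢcᵢ/nᵢ), where nᵢ is the stratum total.
Stratum 1 (≤ High school): n = 371; a·d/n = 143·122/371 = 47.0243; b·c/n = 32·74/371 = 6.3827
Stratum 2 (Some college): n = 353; a·d/n = 150·81/353 = 34.4193; b·c/n = 27·95/353 = 7.2663
Stratum 3 (≥ Bachelor's): n = 367; a·d/n = 94·106/367 = 27.1499; b·c/n = 58·109/367 = 17.2262
OR_MH = (47.0243 + 34.4193 + 27.1499) / (6.3827 + 7.2663 + 17.2262) = 108.5934 / 30.8752 = 3.51717

3.52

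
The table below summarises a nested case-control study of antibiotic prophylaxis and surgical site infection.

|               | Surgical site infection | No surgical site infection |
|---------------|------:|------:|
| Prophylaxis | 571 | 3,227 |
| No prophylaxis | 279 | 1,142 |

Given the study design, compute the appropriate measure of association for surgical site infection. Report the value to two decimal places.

0.72

Cells: a = 571, b = 3227, c = 279, d = 1142.
This is a nested case-control study: participants were sampled on outcome status, so risks in the source population cannot be estimated directly — relative risk is not valid here. The odds ratio is the appropriate measure.
OR = (a·d)/(b·c) = (571 × 1142) / (3227 × 279) = 652082 / 900333 = 0.72427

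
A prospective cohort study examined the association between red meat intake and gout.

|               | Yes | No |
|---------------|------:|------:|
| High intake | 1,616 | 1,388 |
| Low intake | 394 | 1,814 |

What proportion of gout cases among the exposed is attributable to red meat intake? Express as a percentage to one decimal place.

66.8

Cells: a = 1616, b = 1388, c = 394, d = 1814.
Risk in exposed = 1616/3004 = 0.53795; risk in unexposed = 394/2208 = 0.17844.
RR = 0.53795/0.17844 = 3.01470
AR% = (RR − 1)/RR × 100 = (3.01470 − 1)/3.01470 × 100 = 66.8292%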